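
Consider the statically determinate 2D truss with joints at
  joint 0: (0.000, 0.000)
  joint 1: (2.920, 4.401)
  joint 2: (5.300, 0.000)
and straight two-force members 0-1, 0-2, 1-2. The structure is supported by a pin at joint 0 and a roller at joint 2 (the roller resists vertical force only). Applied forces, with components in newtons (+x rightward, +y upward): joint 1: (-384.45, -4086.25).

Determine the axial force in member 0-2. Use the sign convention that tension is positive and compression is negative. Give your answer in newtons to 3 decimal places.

1044.828

N=3 nodes, M=3 members, R=3 reactions → 2N=6, M+R=6
member 0 (0-1): L=5.2816, (cx,cy)=(0.5529,0.8333)
member 1 (0-2): L=5.3000, (cx,cy)=(1.0000,0.0000)
member 2 (1-2): L=5.0033, (cx,cy)=(0.4757,-0.8796)
solve A·x = −loads:
  F[0-1] = -2585.2266 N (compression)
  F[0-2] = +1044.8280 N (tension)
  F[1-2] = -2196.4740 N (compression)
  Rx@0 = +384.4500 N
  Ry@0 = +2154.1961 N
  Ry@2 = +1932.0539 N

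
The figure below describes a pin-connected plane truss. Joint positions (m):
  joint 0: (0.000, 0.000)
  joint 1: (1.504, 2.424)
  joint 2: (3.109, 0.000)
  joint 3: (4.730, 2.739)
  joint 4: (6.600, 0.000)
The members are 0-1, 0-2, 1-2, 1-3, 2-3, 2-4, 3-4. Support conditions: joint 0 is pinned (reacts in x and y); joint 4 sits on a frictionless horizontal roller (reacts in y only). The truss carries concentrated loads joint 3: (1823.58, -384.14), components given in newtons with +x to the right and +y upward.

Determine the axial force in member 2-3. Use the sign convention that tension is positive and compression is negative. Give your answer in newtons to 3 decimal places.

N=5 nodes, M=7 members, R=3 reactions → 2N=10, M+R=10
member 0 (0-1): L=2.8527, (cx,cy)=(0.5272,0.8497)
member 1 (0-2): L=3.1090, (cx,cy)=(1.0000,0.0000)
member 2 (1-2): L=2.9072, (cx,cy)=(0.5521,-0.8338)
member 3 (1-3): L=3.2413, (cx,cy)=(0.9953,0.0972)
member 4 (2-3): L=3.1827, (cx,cy)=(0.5093,0.8606)
member 5 (2-4): L=3.4910, (cx,cy)=(1.0000,0.0000)
member 6 (3-4): L=3.3165, (cx,cy)=(0.5639,-0.8259)
solve A·x = −loads:
  F[0-1] = +762.5345 N (tension)
  F[0-2] = +1421.5541 N (tension)
  F[1-2] = -685.6942 N (compression)
  F[1-3] = +784.2950 N (tension)
  F[2-3] = +664.3487 N (tension)
  F[2-4] = +704.6371 N (tension)
  F[3-4] = -1249.6859 N (compression)
  Rx@0 = -1823.5800 N
  Ry@0 = -647.9460 N
  Ry@4 = +1032.0860 N

664.349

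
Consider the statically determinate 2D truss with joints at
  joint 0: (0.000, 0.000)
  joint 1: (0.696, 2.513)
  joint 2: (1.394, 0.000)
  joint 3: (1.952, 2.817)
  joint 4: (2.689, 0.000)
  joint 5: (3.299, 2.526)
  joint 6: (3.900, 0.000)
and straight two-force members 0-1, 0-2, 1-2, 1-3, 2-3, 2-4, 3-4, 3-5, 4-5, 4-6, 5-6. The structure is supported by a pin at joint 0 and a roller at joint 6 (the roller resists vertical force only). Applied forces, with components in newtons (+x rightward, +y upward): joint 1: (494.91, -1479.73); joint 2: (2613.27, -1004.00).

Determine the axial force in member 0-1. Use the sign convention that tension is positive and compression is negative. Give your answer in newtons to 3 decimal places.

N=7 nodes, M=11 members, R=3 reactions → 2N=14, M+R=14
member 0 (0-1): L=2.6076, (cx,cy)=(0.2669,0.9637)
member 1 (0-2): L=1.3940, (cx,cy)=(1.0000,0.0000)
member 2 (1-2): L=2.6081, (cx,cy)=(0.2676,-0.9635)
member 3 (1-3): L=1.2923, (cx,cy)=(0.9719,0.2352)
member 4 (2-3): L=2.8717, (cx,cy)=(0.1943,0.9809)
member 5 (2-4): L=1.2950, (cx,cy)=(1.0000,0.0000)
member 6 (3-4): L=2.9118, (cx,cy)=(0.2531,-0.9674)
member 7 (3-5): L=1.3781, (cx,cy)=(0.9775,-0.2112)
member 8 (4-5): L=2.5986, (cx,cy)=(0.2347,0.9721)
member 9 (4-6): L=1.2110, (cx,cy)=(1.0000,0.0000)
member 10 (5-6): L=2.5965, (cx,cy)=(0.2315,-0.9728)
solve A·x = −loads:
  F[0-1] = -1599.9339 N (compression)
  F[0-2] = +3535.2215 N (tension)
  F[1-2] = -156.5574 N (compression)
  F[1-3] = -905.4640 N (compression)
  F[2-3] = +1177.2850 N (tension)
  F[2-4] = +651.2974 N (tension)
  F[3-4] = -877.7097 N (compression)
  F[3-5] = -439.0432 N (compression)
  F[4-5] = +873.5385 N (tension)
  F[4-6] = +224.0879 N (tension)
  F[5-6] = -968.1314 N (compression)
  Rx@0 = -3108.1800 N
  Ry@0 = +1541.8898 N
  Ry@6 = +941.8402 N

-1599.934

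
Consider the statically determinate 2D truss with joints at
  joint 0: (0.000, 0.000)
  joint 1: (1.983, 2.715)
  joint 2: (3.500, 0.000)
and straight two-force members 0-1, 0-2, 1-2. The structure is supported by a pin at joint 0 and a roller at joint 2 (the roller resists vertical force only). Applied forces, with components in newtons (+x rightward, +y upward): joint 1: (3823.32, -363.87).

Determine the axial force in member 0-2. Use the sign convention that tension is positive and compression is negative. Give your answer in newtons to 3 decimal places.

N=3 nodes, M=3 members, R=3 reactions → 2N=6, M+R=6
member 0 (0-1): L=3.3621, (cx,cy)=(0.5898,0.8075)
member 1 (0-2): L=3.5000, (cx,cy)=(1.0000,0.0000)
member 2 (1-2): L=3.1101, (cx,cy)=(0.4878,-0.8730)
solve A·x = −loads:
  F[0-1] = +3477.3490 N (tension)
  F[0-2] = +1772.3266 N (tension)
  F[1-2] = -3633.5226 N (compression)
  Rx@0 = -3823.3200 N
  Ry@0 = -2808.0923 N
  Ry@2 = +3171.9623 N

1772.327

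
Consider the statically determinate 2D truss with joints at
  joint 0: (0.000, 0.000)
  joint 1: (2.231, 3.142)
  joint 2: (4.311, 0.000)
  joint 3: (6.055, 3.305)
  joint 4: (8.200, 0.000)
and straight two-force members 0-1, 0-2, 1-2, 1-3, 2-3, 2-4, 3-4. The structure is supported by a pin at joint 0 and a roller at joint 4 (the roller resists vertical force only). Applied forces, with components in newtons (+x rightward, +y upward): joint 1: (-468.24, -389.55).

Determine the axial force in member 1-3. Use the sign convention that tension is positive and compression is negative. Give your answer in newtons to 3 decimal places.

88.473

N=5 nodes, M=7 members, R=3 reactions → 2N=10, M+R=10
member 0 (0-1): L=3.8535, (cx,cy)=(0.5790,0.8154)
member 1 (0-2): L=4.3110, (cx,cy)=(1.0000,0.0000)
member 2 (1-2): L=3.7681, (cx,cy)=(0.5520,-0.8338)
member 3 (1-3): L=3.8275, (cx,cy)=(0.9991,0.0426)
member 4 (2-3): L=3.7369, (cx,cy)=(0.4667,0.8844)
member 5 (2-4): L=3.8890, (cx,cy)=(1.0000,0.0000)
member 6 (3-4): L=3.9401, (cx,cy)=(0.5444,-0.8388)
solve A·x = −loads:
  F[0-1] = -567.8219 N (compression)
  F[0-2] = -139.4978 N (compression)
  F[1-2] = +92.5805 N (tension)
  F[1-3] = +88.4734 N (tension)
  F[2-3] = -87.2862 N (compression)
  F[2-4] = -47.6571 N (compression)
  F[3-4] = +87.5393 N (tension)
  Rx@0 = +468.2400 N
  Ry@0 = +462.9798 N
  Ry@4 = -73.4298 N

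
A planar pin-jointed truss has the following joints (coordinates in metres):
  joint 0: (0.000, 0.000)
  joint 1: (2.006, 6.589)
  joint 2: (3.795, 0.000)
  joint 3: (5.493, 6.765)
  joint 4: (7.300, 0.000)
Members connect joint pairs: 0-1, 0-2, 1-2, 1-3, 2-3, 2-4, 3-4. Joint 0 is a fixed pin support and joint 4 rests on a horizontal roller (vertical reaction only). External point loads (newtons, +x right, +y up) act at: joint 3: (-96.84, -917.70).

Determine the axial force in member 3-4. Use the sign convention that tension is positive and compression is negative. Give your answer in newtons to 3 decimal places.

N=5 nodes, M=7 members, R=3 reactions → 2N=10, M+R=10
member 0 (0-1): L=6.8876, (cx,cy)=(0.2912,0.9566)
member 1 (0-2): L=3.7950, (cx,cy)=(1.0000,0.0000)
member 2 (1-2): L=6.8276, (cx,cy)=(0.2620,-0.9651)
member 3 (1-3): L=3.4914, (cx,cy)=(0.9987,0.0504)
member 4 (2-3): L=6.9748, (cx,cy)=(0.2434,0.9699)
member 5 (2-4): L=3.5050, (cx,cy)=(1.0000,0.0000)
member 6 (3-4): L=7.0022, (cx,cy)=(0.2581,-0.9661)
solve A·x = −loads:
  F[0-1] = -331.2662 N (compression)
  F[0-2] = -0.3593 N (compression)
  F[1-2] = +318.9612 N (tension)
  F[1-3] = -180.2863 N (compression)
  F[2-3] = -317.3651 N (compression)
  F[2-4] = +160.4784 N (tension)
  F[3-4] = -621.8585 N (compression)
  Rx@0 = +96.8400 N
  Ry@0 = +316.9050 N
  Ry@4 = +600.7950 N

-621.858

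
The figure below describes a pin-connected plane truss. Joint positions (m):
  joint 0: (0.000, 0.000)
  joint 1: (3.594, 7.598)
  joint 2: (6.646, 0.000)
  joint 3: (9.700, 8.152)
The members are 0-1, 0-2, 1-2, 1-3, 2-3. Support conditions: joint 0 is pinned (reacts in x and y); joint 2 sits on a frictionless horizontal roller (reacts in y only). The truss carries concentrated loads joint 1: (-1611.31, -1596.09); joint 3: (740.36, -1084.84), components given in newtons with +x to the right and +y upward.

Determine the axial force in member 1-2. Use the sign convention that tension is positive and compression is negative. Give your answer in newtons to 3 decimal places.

-344.783

N=4 nodes, M=5 members, R=3 reactions → 2N=8, M+R=8
member 0 (0-1): L=8.4051, (cx,cy)=(0.4276,0.9040)
member 1 (0-2): L=6.6460, (cx,cy)=(1.0000,0.0000)
member 2 (1-2): L=8.1881, (cx,cy)=(0.3727,-0.9279)
member 3 (1-3): L=6.1311, (cx,cy)=(0.9959,0.0904)
member 4 (2-3): L=8.7053, (cx,cy)=(0.3508,0.9364)
solve A·x = −loads:
  F[0-1] = -1292.5699 N (compression)
  F[0-2] = -318.2532 N (compression)
  F[1-2] = -344.7829 N (compression)
  F[1-3] = +1192.0030 N (tension)
  F[2-3] = -1273.4884 N (compression)
  Rx@0 = +870.9500 N
  Ry@0 = +1168.4448 N
  Ry@2 = +1512.4852 N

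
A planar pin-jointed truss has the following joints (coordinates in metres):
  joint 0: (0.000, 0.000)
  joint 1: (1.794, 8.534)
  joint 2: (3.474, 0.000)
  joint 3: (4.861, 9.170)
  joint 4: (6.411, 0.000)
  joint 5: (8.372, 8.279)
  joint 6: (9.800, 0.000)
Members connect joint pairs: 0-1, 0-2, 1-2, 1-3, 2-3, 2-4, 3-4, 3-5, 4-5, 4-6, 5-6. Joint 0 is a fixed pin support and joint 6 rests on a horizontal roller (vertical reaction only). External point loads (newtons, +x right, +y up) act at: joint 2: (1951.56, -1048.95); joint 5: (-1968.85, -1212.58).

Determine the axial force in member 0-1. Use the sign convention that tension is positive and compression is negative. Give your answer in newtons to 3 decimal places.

N=7 nodes, M=11 members, R=3 reactions → 2N=14, M+R=14
member 0 (0-1): L=8.7205, (cx,cy)=(0.2057,0.9786)
member 1 (0-2): L=3.4740, (cx,cy)=(1.0000,0.0000)
member 2 (1-2): L=8.6978, (cx,cy)=(0.1932,-0.9812)
member 3 (1-3): L=3.1322, (cx,cy)=(0.9792,0.2030)
member 4 (2-3): L=9.2743, (cx,cy)=(0.1496,0.9888)
member 5 (2-4): L=2.9370, (cx,cy)=(1.0000,0.0000)
member 6 (3-4): L=9.3001, (cx,cy)=(0.1667,-0.9860)
member 7 (3-5): L=3.6223, (cx,cy)=(0.9693,-0.2460)
member 8 (4-5): L=8.5081, (cx,cy)=(0.2305,0.9731)
member 9 (4-6): L=3.3890, (cx,cy)=(1.0000,0.0000)
member 10 (5-6): L=8.4013, (cx,cy)=(0.1700,-0.9854)
solve A·x = −loads:
  F[0-1] = -2572.0901 N (compression)
  F[0-2] = +511.8443 N (tension)
  F[1-2] = +2357.3203 N (tension)
  F[1-3] = -1005.4005 N (compression)
  F[2-3] = -1278.3558 N (compression)
  F[2-4] = -793.2114 N (compression)
  F[3-4] = +1871.8203 N (tension)
  F[3-5] = -1534.7606 N (compression)
  F[4-5] = -1896.7082 N (compression)
  F[4-6] = -44.0775 N (compression)
  F[5-6] = +259.3181 N (tension)
  Rx@0 = +17.2900 N
  Ry@0 = +2517.0746 N
  Ry@6 = -255.5446 N

-2572.090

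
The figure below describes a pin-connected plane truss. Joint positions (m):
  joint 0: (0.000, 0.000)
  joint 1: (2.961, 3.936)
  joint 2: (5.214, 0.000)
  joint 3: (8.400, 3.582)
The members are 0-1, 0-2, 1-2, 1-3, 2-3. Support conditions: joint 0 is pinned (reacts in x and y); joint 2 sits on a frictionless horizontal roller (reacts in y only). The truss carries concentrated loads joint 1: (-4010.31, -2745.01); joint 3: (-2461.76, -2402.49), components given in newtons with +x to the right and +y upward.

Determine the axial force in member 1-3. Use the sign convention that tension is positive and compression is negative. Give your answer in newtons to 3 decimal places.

-307.744

N=4 nodes, M=5 members, R=3 reactions → 2N=8, M+R=8
member 0 (0-1): L=4.9254, (cx,cy)=(0.6012,0.7991)
member 1 (0-2): L=5.2140, (cx,cy)=(1.0000,0.0000)
member 2 (1-2): L=4.5352, (cx,cy)=(0.4968,-0.8679)
member 3 (1-3): L=5.4505, (cx,cy)=(0.9979,-0.0649)
member 4 (2-3): L=4.7939, (cx,cy)=(0.6646,0.7472)
solve A·x = −loads:
  F[0-1] = -5551.9259 N (compression)
  F[0-2] = -3134.4253 N (compression)
  F[1-2] = +1972.2204 N (tension)
  F[1-3] = -307.7439 N (compression)
  F[2-3] = -3242.0644 N (compression)
  Rx@0 = +6472.0700 N
  Ry@0 = +4436.6664 N
  Ry@2 = +710.8336 N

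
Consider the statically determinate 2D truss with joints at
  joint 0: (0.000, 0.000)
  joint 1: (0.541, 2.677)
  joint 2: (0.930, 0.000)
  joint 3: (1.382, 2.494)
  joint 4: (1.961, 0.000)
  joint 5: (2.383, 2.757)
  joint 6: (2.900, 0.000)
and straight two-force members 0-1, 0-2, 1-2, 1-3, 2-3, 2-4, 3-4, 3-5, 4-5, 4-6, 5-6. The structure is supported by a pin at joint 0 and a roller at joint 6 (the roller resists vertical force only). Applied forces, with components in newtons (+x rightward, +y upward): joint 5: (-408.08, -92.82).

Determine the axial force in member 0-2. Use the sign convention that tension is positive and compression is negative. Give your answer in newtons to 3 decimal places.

N=7 nodes, M=11 members, R=3 reactions → 2N=14, M+R=14
member 0 (0-1): L=2.7311, (cx,cy)=(0.1981,0.9802)
member 1 (0-2): L=0.9300, (cx,cy)=(1.0000,0.0000)
member 2 (1-2): L=2.7051, (cx,cy)=(0.1438,-0.9896)
member 3 (1-3): L=0.8607, (cx,cy)=(0.9771,-0.2126)
member 4 (2-3): L=2.5346, (cx,cy)=(0.1783,0.9840)
member 5 (2-4): L=1.0310, (cx,cy)=(1.0000,0.0000)
member 6 (3-4): L=2.5603, (cx,cy)=(0.2261,-0.9741)
member 7 (3-5): L=1.0350, (cx,cy)=(0.9672,0.2541)
member 8 (4-5): L=2.7891, (cx,cy)=(0.1513,0.9885)
member 9 (4-6): L=0.9390, (cx,cy)=(1.0000,0.0000)
member 10 (5-6): L=2.8051, (cx,cy)=(0.1843,-0.9829)
solve A·x = −loads:
  F[0-1] = -412.6826 N (compression)
  F[0-2] = -326.3328 N (compression)
  F[1-2] = +440.6618 N (tension)
  F[1-3] = -148.5108 N (compression)
  F[2-3] = -443.1857 N (compression)
  F[2-4] = -183.9317 N (compression)
  F[3-4] = +334.4068 N (tension)
  F[3-5] = -309.9462 N (compression)
  F[4-5] = -329.5375 N (compression)
  F[4-6] = -58.4480 N (compression)
  F[5-6] = +317.1178 N (tension)
  Rx@0 = +408.0800 N
  Ry@0 = +404.5050 N
  Ry@6 = -311.6850 N

-326.333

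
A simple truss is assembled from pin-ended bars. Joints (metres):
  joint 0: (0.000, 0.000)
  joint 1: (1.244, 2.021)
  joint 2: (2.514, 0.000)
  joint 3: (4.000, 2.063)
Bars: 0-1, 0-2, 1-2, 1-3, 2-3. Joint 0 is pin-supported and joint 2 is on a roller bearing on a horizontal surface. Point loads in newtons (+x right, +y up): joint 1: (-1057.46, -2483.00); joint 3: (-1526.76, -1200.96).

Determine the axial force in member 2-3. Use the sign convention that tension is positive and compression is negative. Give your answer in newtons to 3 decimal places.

N=4 nodes, M=5 members, R=3 reactions → 2N=8, M+R=8
member 0 (0-1): L=2.3732, (cx,cy)=(0.5242,0.8516)
member 1 (0-2): L=2.5140, (cx,cy)=(1.0000,0.0000)
member 2 (1-2): L=2.3869, (cx,cy)=(0.5321,-0.8467)
member 3 (1-3): L=2.7563, (cx,cy)=(0.9999,0.0152)
member 4 (2-3): L=2.5425, (cx,cy)=(0.5845,0.8114)
solve A·x = −loads:
  F[0-1] = -3108.7594 N (compression)
  F[0-2] = -954.6349 N (compression)
  F[1-2] = +182.1481 N (tension)
  F[1-3] = -669.1181 N (compression)
  F[2-3] = -1467.5157 N (compression)
  Rx@0 = +2584.2200 N
  Ry@0 = +2647.4208 N
  Ry@2 = +1036.5392 N

-1467.516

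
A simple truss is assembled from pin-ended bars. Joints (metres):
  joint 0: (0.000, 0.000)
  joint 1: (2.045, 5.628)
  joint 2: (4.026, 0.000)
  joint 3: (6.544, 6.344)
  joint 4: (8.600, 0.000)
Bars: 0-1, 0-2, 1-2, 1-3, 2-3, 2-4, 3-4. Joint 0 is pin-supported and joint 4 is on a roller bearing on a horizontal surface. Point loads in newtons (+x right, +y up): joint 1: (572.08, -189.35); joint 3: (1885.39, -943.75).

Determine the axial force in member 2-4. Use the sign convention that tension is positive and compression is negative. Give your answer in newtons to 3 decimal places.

N=5 nodes, M=7 members, R=3 reactions → 2N=10, M+R=10
member 0 (0-1): L=5.9880, (cx,cy)=(0.3415,0.9399)
member 1 (0-2): L=4.0260, (cx,cy)=(1.0000,0.0000)
member 2 (1-2): L=5.9665, (cx,cy)=(0.3320,-0.9433)
member 3 (1-3): L=4.5556, (cx,cy)=(0.9876,0.1572)
member 4 (2-3): L=6.8254, (cx,cy)=(0.3689,0.9295)
member 5 (2-4): L=4.5740, (cx,cy)=(1.0000,0.0000)
member 6 (3-4): L=6.6688, (cx,cy)=(0.3083,-0.9513)
solve A·x = −loads:
  F[0-1] = +1484.4904 N (tension)
  F[0-2] = +1950.4941 N (tension)
  F[1-2] = -1601.1742 N (compression)
  F[1-3] = +472.3923 N (tension)
  F[2-3] = +1624.9610 N (tension)
  F[2-4] = +819.3981 N (tension)
  F[3-4] = -2657.8004 N (compression)
  Rx@0 = -2457.4700 N
  Ry@0 = -1395.2373 N
  Ry@4 = +2528.3373 N

819.398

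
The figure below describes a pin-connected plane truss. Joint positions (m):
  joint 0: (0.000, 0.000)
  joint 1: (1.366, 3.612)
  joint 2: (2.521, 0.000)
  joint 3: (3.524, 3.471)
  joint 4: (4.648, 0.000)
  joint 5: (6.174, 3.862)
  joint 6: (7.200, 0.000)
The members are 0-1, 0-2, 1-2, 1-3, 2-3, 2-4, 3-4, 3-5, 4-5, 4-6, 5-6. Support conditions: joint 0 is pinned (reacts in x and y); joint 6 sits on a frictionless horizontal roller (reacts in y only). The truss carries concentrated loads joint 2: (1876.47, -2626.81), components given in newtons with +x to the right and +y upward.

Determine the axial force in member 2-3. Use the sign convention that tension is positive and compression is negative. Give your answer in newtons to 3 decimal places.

N=7 nodes, M=11 members, R=3 reactions → 2N=14, M+R=14
member 0 (0-1): L=3.8617, (cx,cy)=(0.3537,0.9353)
member 1 (0-2): L=2.5210, (cx,cy)=(1.0000,0.0000)
member 2 (1-2): L=3.7922, (cx,cy)=(0.3046,-0.9525)
member 3 (1-3): L=2.1626, (cx,cy)=(0.9979,-0.0652)
member 4 (2-3): L=3.6130, (cx,cy)=(0.2776,0.9607)
member 5 (2-4): L=2.1270, (cx,cy)=(1.0000,0.0000)
member 6 (3-4): L=3.6485, (cx,cy)=(0.3081,-0.9514)
member 7 (3-5): L=2.6787, (cx,cy)=(0.9893,0.1460)
member 8 (4-5): L=4.1526, (cx,cy)=(0.3675,0.9300)
member 9 (4-6): L=2.5520, (cx,cy)=(1.0000,0.0000)
member 10 (5-6): L=3.9960, (cx,cy)=(0.2568,-0.9665)
solve A·x = −loads:
  F[0-1] = -1825.0581 N (compression)
  F[0-2] = +2522.0531 N (tension)
  F[1-2] = +1875.6867 N (tension)
  F[1-3] = -1219.4647 N (compression)
  F[2-3] = +874.6174 N (tension)
  F[2-4] = +974.0694 N (tension)
  F[3-4] = -1066.8648 N (compression)
  F[3-5] = -652.3816 N (compression)
  F[4-5] = +1091.3356 N (tension)
  F[4-6] = +244.3454 N (tension)
  F[5-6] = -951.6521 N (compression)
  Rx@0 = -1876.4700 N
  Ry@0 = +1707.0617 N
  Ry@6 = +919.7483 N

874.617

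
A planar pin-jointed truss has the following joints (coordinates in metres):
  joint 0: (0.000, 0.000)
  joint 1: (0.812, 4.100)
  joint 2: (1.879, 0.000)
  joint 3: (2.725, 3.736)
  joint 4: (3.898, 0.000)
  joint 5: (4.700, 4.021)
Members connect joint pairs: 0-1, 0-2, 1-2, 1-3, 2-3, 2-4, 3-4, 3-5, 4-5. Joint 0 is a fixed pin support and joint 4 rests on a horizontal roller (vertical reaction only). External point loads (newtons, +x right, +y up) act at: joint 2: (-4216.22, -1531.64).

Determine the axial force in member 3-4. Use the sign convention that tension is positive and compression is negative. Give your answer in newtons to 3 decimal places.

-773.851

N=6 nodes, M=9 members, R=3 reactions → 2N=12, M+R=12
member 0 (0-1): L=4.1796, (cx,cy)=(0.1943,0.9809)
member 1 (0-2): L=1.8790, (cx,cy)=(1.0000,0.0000)
member 2 (1-2): L=4.2366, (cx,cy)=(0.2519,-0.9678)
member 3 (1-3): L=1.9473, (cx,cy)=(0.9824,-0.1869)
member 4 (2-3): L=3.8306, (cx,cy)=(0.2209,0.9753)
member 5 (2-4): L=2.0190, (cx,cy)=(1.0000,0.0000)
member 6 (3-4): L=3.9158, (cx,cy)=(0.2996,-0.9541)
member 7 (3-5): L=1.9955, (cx,cy)=(0.9897,0.1428)
member 8 (4-5): L=4.1002, (cx,cy)=(0.1956,0.9807)
solve A·x = −loads:
  F[0-1] = -808.7339 N (compression)
  F[0-2] = -4059.1029 N (compression)
  F[1-2] = +894.9582 N (tension)
  F[1-3] = -389.3797 N (compression)
  F[2-3] = +682.3808 N (tension)
  F[2-4] = +231.8103 N (tension)
  F[3-4] = -773.8507 N (compression)
  F[3-5] = -0.0000 N (tension)
  F[4-5] = -0.0000 N (tension)
  Rx@0 = +4216.2200 N
  Ry@0 = +793.3251 N
  Ry@4 = +738.3149 N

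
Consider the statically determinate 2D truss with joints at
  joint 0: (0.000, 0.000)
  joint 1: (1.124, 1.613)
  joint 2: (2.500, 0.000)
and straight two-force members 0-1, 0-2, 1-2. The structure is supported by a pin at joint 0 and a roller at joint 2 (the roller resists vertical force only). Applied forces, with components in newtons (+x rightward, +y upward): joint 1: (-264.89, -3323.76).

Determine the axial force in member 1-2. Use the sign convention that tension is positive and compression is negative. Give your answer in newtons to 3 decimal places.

-1739.590

N=3 nodes, M=3 members, R=3 reactions → 2N=6, M+R=6
member 0 (0-1): L=1.9660, (cx,cy)=(0.5717,0.8204)
member 1 (0-2): L=2.5000, (cx,cy)=(1.0000,0.0000)
member 2 (1-2): L=2.1202, (cx,cy)=(0.6490,-0.7608)
solve A·x = −loads:
  F[0-1] = -2438.0614 N (compression)
  F[0-2] = +1128.9986 N (tension)
  F[1-2] = -1739.5897 N (compression)
  Rx@0 = +264.8900 N
  Ry@0 = +2000.3045 N
  Ry@2 = +1323.4555 N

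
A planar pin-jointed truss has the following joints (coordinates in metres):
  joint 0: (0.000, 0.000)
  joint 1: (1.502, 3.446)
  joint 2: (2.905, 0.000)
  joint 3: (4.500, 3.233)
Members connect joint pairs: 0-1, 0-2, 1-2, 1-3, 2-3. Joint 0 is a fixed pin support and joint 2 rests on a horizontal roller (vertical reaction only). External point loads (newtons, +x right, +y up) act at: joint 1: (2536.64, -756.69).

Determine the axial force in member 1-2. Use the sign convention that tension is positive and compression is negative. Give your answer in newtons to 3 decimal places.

N=4 nodes, M=5 members, R=3 reactions → 2N=8, M+R=8
member 0 (0-1): L=3.7591, (cx,cy)=(0.3996,0.9167)
member 1 (0-2): L=2.9050, (cx,cy)=(1.0000,0.0000)
member 2 (1-2): L=3.7207, (cx,cy)=(0.3771,-0.9262)
member 3 (1-3): L=3.0056, (cx,cy)=(0.9975,-0.0709)
member 4 (2-3): L=3.6050, (cx,cy)=(0.4424,0.8968)
solve A·x = −loads:
  F[0-1] = +2883.7914 N (tension)
  F[0-2] = +1384.3851 N (tension)
  F[1-2] = -3671.2965 N (compression)
  F[1-3] = -0.0000 N (tension)
  F[2-3] = +0.0000 N (tension)
  Rx@0 = -2536.6400 N
  Ry@0 = -2643.5888 N
  Ry@2 = +3400.2788 N

-3671.296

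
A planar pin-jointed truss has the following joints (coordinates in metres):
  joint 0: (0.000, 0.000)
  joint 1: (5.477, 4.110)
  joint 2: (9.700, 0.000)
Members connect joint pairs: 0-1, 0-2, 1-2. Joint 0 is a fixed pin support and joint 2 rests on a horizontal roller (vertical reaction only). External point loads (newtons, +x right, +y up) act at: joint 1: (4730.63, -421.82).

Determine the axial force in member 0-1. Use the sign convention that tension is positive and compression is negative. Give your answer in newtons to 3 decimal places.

3033.566

N=3 nodes, M=3 members, R=3 reactions → 2N=6, M+R=6
member 0 (0-1): L=6.8476, (cx,cy)=(0.7998,0.6002)
member 1 (0-2): L=9.7000, (cx,cy)=(1.0000,0.0000)
member 2 (1-2): L=5.8929, (cx,cy)=(0.7166,-0.6975)
solve A·x = −loads:
  F[0-1] = +3033.5663 N (tension)
  F[0-2] = +2304.2555 N (tension)
  F[1-2] = -3215.4063 N (compression)
  Rx@0 = -4730.6300 N
  Ry@0 = -1820.7777 N
  Ry@2 = +2242.5977 N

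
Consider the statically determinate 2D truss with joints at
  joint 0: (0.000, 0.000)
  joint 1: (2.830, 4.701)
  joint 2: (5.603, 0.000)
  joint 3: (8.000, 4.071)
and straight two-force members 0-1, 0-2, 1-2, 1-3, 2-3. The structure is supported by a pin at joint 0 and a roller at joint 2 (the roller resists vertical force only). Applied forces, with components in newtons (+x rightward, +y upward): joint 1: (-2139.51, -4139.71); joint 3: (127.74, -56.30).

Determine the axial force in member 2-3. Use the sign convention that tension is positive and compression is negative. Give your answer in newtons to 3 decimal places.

-44.106

N=4 nodes, M=5 members, R=3 reactions → 2N=8, M+R=8
member 0 (0-1): L=5.4871, (cx,cy)=(0.5158,0.8567)
member 1 (0-2): L=5.6030, (cx,cy)=(1.0000,0.0000)
member 2 (1-2): L=5.4579, (cx,cy)=(0.5081,-0.8613)
member 3 (1-3): L=5.2082, (cx,cy)=(0.9927,-0.1210)
member 4 (2-3): L=4.7243, (cx,cy)=(0.5074,0.8617)
solve A·x = −loads:
  F[0-1] = -4350.2077 N (compression)
  F[0-2] = +231.8707 N (tension)
  F[1-2] = -500.4228 N (compression)
  F[1-3] = +151.2289 N (tension)
  F[2-3] = -44.1059 N (compression)
  Rx@0 = +2011.7700 N
  Ry@0 = +3726.9805 N
  Ry@2 = +469.0295 N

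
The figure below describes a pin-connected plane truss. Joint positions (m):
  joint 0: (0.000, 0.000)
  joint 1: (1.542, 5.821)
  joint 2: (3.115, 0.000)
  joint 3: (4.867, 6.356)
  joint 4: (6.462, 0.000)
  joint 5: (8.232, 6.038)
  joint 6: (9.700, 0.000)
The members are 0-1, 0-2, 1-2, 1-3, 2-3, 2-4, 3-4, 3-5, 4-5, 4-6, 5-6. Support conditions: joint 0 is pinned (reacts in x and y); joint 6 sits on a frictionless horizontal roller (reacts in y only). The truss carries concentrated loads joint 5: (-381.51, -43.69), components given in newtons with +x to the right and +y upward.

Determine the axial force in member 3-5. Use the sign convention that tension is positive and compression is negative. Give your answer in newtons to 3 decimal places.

N=7 nodes, M=11 members, R=3 reactions → 2N=14, M+R=14
member 0 (0-1): L=6.0218, (cx,cy)=(0.2561,0.9667)
member 1 (0-2): L=3.1150, (cx,cy)=(1.0000,0.0000)
member 2 (1-2): L=6.0298, (cx,cy)=(0.2609,-0.9654)
member 3 (1-3): L=3.3678, (cx,cy)=(0.9873,0.1589)
member 4 (2-3): L=6.5930, (cx,cy)=(0.2657,0.9640)
member 5 (2-4): L=3.3470, (cx,cy)=(1.0000,0.0000)
member 6 (3-4): L=6.5531, (cx,cy)=(0.2434,-0.9699)
member 7 (3-5): L=3.3800, (cx,cy)=(0.9956,-0.0941)
member 8 (4-5): L=6.2921, (cx,cy)=(0.2813,0.9596)
member 9 (4-6): L=3.2380, (cx,cy)=(1.0000,0.0000)
member 10 (5-6): L=6.2139, (cx,cy)=(0.2362,-0.9717)
solve A·x = −loads:
  F[0-1] = -252.5114 N (compression)
  F[0-2] = -316.8493 N (compression)
  F[1-2] = +231.9834 N (tension)
  F[1-3] = -126.7886 N (compression)
  F[2-3] = -232.3028 N (compression)
  F[2-4] = -194.6005 N (compression)
  F[3-4] = +276.4269 N (tension)
  F[3-5] = -255.3236 N (compression)
  F[4-5] = -279.3963 N (compression)
  F[4-6] = -48.7232 N (compression)
  F[5-6] = +206.2401 N (tension)
  Rx@0 = +381.5100 N
  Ry@0 = +244.0922 N
  Ry@6 = -200.4022 N

-255.324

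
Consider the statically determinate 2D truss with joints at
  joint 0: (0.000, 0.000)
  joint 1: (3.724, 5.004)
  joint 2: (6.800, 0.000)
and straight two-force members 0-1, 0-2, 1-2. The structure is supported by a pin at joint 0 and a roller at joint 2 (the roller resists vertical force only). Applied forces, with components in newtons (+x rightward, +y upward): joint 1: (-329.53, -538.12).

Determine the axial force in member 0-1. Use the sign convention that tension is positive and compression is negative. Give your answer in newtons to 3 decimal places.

N=3 nodes, M=3 members, R=3 reactions → 2N=6, M+R=6
member 0 (0-1): L=6.2376, (cx,cy)=(0.5970,0.8022)
member 1 (0-2): L=6.8000, (cx,cy)=(1.0000,0.0000)
member 2 (1-2): L=5.8738, (cx,cy)=(0.5237,-0.8519)
solve A·x = −loads:
  F[0-1] = -605.7089 N (compression)
  F[0-2] = +32.0906 N (tension)
  F[1-2] = -61.2790 N (compression)
  Rx@0 = +329.5300 N
  Ry@0 = +485.9155 N
  Ry@2 = +52.2045 N

-605.709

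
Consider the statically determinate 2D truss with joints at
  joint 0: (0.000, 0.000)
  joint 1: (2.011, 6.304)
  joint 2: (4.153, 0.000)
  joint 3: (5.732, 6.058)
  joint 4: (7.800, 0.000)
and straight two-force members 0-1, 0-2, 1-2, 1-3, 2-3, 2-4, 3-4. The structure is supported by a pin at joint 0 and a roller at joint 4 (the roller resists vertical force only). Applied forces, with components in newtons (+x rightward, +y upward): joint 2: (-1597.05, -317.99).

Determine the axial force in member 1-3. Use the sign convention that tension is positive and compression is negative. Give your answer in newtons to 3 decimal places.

-100.419

N=5 nodes, M=7 members, R=3 reactions → 2N=10, M+R=10
member 0 (0-1): L=6.6170, (cx,cy)=(0.3039,0.9527)
member 1 (0-2): L=4.1530, (cx,cy)=(1.0000,0.0000)
member 2 (1-2): L=6.6580, (cx,cy)=(0.3217,-0.9468)
member 3 (1-3): L=3.7291, (cx,cy)=(0.9978,-0.0660)
member 4 (2-3): L=6.2604, (cx,cy)=(0.2522,0.9677)
member 5 (2-4): L=3.6470, (cx,cy)=(1.0000,0.0000)
member 6 (3-4): L=6.4012, (cx,cy)=(0.3231,-0.9464)
solve A·x = −loads:
  F[0-1] = -156.0626 N (compression)
  F[0-2] = -1549.6203 N (compression)
  F[1-2] = +164.0255 N (tension)
  F[1-3] = -100.4187 N (compression)
  F[2-3] = +168.1203 N (tension)
  F[2-4] = +57.7966 N (tension)
  F[3-4] = -178.9024 N (compression)
  Rx@0 = +1597.0500 N
  Ry@0 = +148.6807 N
  Ry@4 = +169.3093 N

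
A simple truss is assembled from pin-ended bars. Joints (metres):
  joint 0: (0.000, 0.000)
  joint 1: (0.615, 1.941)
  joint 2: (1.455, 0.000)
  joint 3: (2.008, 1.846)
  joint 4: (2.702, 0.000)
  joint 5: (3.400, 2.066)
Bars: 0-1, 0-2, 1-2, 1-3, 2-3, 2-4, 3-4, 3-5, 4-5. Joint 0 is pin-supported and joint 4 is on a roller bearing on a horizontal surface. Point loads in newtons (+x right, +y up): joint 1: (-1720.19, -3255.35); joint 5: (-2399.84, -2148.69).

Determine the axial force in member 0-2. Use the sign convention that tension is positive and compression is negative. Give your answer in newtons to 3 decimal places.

-2526.286

N=6 nodes, M=9 members, R=3 reactions → 2N=12, M+R=12
member 0 (0-1): L=2.0361, (cx,cy)=(0.3020,0.9533)
member 1 (0-2): L=1.4550, (cx,cy)=(1.0000,0.0000)
member 2 (1-2): L=2.1150, (cx,cy)=(0.3972,-0.9177)
member 3 (1-3): L=1.3962, (cx,cy)=(0.9977,-0.0680)
member 4 (2-3): L=1.9271, (cx,cy)=(0.2870,0.9579)
member 5 (2-4): L=1.2470, (cx,cy)=(1.0000,0.0000)
member 6 (3-4): L=1.9721, (cx,cy)=(0.3519,-0.9360)
member 7 (3-5): L=1.4093, (cx,cy)=(0.9877,0.1561)
member 8 (4-5): L=2.1807, (cx,cy)=(0.3201,0.9474)
solve A·x = −loads:
  F[0-1] = -5276.4593 N (compression)
  F[0-2] = -2526.2864 N (compression)
  F[1-2] = +1982.8429 N (tension)
  F[1-3] = -662.6139 N (compression)
  F[2-3] = -1899.6428 N (compression)
  F[2-4] = -1193.6268 N (compression)
  F[3-4] = +1597.3552 N (tension)
  F[3-5] = -1790.2734 N (compression)
  F[4-5] = -1973.0105 N (compression)
  Rx@0 = +4120.0300 N
  Ry@0 = +5030.0104 N
  Ry@4 = +374.0296 N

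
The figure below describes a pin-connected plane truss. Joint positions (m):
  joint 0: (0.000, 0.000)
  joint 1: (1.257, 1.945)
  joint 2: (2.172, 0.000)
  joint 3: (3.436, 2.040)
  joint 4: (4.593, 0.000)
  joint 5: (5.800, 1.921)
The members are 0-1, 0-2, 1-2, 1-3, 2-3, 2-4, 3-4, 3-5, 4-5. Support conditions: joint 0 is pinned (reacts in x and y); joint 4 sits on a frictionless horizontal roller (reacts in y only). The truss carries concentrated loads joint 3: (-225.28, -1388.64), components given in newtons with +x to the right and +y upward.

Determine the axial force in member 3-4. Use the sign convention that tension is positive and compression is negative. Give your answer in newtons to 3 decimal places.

-1079.252

N=6 nodes, M=9 members, R=3 reactions → 2N=12, M+R=12
member 0 (0-1): L=2.3158, (cx,cy)=(0.5428,0.8399)
member 1 (0-2): L=2.1720, (cx,cy)=(1.0000,0.0000)
member 2 (1-2): L=2.1495, (cx,cy)=(0.4257,-0.9049)
member 3 (1-3): L=2.1811, (cx,cy)=(0.9991,0.0436)
member 4 (2-3): L=2.3999, (cx,cy)=(0.5267,0.8501)
member 5 (2-4): L=2.4210, (cx,cy)=(1.0000,0.0000)
member 6 (3-4): L=2.3453, (cx,cy)=(0.4933,-0.8698)
member 7 (3-5): L=2.3670, (cx,cy)=(0.9987,-0.0503)
member 8 (4-5): L=2.2687, (cx,cy)=(0.5320,0.8467)
solve A·x = −loads:
  F[0-1] = -535.6351 N (compression)
  F[0-2] = +65.4551 N (tension)
  F[1-2] = +473.4402 N (tension)
  F[1-3] = -492.7391 N (compression)
  F[2-3] = -503.9721 N (compression)
  F[2-4] = +532.4330 N (tension)
  F[3-4] = -1079.2517 N (compression)
  F[3-5] = +0.0000 N (tension)
  F[4-5] = -0.0000 N (compression)
  Rx@0 = +225.2800 N
  Ry@0 = +449.8645 N
  Ry@4 = +938.7755 N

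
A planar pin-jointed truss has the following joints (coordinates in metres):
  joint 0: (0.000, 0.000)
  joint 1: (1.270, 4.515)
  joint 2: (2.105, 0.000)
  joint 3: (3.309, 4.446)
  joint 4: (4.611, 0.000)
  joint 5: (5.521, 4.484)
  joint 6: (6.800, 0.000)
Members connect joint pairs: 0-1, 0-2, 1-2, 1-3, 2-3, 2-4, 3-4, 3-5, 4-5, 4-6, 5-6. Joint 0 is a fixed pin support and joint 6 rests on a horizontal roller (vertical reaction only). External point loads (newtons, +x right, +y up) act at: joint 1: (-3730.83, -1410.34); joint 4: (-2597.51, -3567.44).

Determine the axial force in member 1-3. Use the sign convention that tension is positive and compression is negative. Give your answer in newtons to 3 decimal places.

1778.747

N=7 nodes, M=11 members, R=3 reactions → 2N=14, M+R=14
member 0 (0-1): L=4.6902, (cx,cy)=(0.2708,0.9626)
member 1 (0-2): L=2.1050, (cx,cy)=(1.0000,0.0000)
member 2 (1-2): L=4.5916, (cx,cy)=(0.1819,-0.9833)
member 3 (1-3): L=2.0402, (cx,cy)=(0.9994,-0.0338)
member 4 (2-3): L=4.6061, (cx,cy)=(0.2614,0.9652)
member 5 (2-4): L=2.5060, (cx,cy)=(1.0000,0.0000)
member 6 (3-4): L=4.6327, (cx,cy)=(0.2810,-0.9597)
member 7 (3-5): L=2.2123, (cx,cy)=(0.9999,0.0172)
member 8 (4-5): L=4.5754, (cx,cy)=(0.1989,0.9800)
member 9 (4-6): L=2.1890, (cx,cy)=(1.0000,0.0000)
member 10 (5-6): L=4.6628, (cx,cy)=(0.2743,-0.9616)
solve A·x = −loads:
  F[0-1] = -4957.7094 N (compression)
  F[0-2] = -4985.9091 N (compression)
  F[1-2] = +3357.9955 N (tension)
  F[1-3] = +1778.7474 N (tension)
  F[2-3] = -3420.9369 N (compression)
  F[2-4] = -3481.0404 N (compression)
  F[3-4] = +3501.5642 N (tension)
  F[3-5] = -100.5788 N (compression)
  F[4-5] = +211.2269 N (tension)
  F[4-6] = +58.5532 N (tension)
  F[5-6] = -213.4669 N (compression)
  Rx@0 = +6328.3400 N
  Ry@0 = +4772.5006 N
  Ry@6 = +205.2794 N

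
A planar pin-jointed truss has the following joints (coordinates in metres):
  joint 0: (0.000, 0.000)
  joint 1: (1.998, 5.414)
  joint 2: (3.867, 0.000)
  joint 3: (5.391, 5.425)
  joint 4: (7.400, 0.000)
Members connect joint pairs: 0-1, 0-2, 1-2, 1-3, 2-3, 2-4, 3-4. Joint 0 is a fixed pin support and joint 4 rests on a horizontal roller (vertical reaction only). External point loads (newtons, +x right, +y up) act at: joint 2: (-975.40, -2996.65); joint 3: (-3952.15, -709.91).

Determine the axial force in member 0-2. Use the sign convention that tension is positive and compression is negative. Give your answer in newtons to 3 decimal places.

N=5 nodes, M=7 members, R=3 reactions → 2N=10, M+R=10
member 0 (0-1): L=5.7709, (cx,cy)=(0.3462,0.9382)
member 1 (0-2): L=3.8670, (cx,cy)=(1.0000,0.0000)
member 2 (1-2): L=5.7275, (cx,cy)=(0.3263,-0.9453)
member 3 (1-3): L=3.3930, (cx,cy)=(1.0000,0.0032)
member 4 (2-3): L=5.6350, (cx,cy)=(0.2705,0.9627)
member 5 (2-4): L=3.5330, (cx,cy)=(1.0000,0.0000)
member 6 (3-4): L=5.7850, (cx,cy)=(0.3473,-0.9378)
solve A·x = −loads:
  F[0-1] = -4818.8078 N (compression)
  F[0-2] = -3259.1860 N (compression)
  F[1-2] = +4771.5196 N (tension)
  F[1-3] = -3225.4179 N (compression)
  F[2-3] = -1572.2687 N (compression)
  F[2-4] = -301.5248 N (compression)
  F[3-4] = +868.2596 N (tension)
  Rx@0 = +4927.5500 N
  Ry@0 = +4520.7821 N
  Ry@4 = -814.2221 N

-3259.186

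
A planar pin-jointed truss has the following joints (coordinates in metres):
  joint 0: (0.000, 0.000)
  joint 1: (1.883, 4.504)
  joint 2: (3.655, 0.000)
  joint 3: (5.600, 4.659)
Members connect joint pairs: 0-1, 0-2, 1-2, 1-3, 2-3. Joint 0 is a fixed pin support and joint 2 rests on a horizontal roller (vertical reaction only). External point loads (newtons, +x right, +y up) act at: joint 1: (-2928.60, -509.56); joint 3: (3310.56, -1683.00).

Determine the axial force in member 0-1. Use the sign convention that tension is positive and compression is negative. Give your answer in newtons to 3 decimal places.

1365.291

N=4 nodes, M=5 members, R=3 reactions → 2N=8, M+R=8
member 0 (0-1): L=4.8818, (cx,cy)=(0.3857,0.9226)
member 1 (0-2): L=3.6550, (cx,cy)=(1.0000,0.0000)
member 2 (1-2): L=4.8400, (cx,cy)=(0.3661,-0.9306)
member 3 (1-3): L=3.7202, (cx,cy)=(0.9991,0.0417)
member 4 (2-3): L=5.0487, (cx,cy)=(0.3852,0.9228)
solve A·x = −loads:
  F[0-1] = +1365.2908 N (tension)
  F[0-2] = -144.6607 N (compression)
  F[1-2] = -1718.1755 N (compression)
  F[1-3] = +4087.8159 N (tension)
  F[2-3] = -2008.3323 N (compression)
  Rx@0 = -381.9600 N
  Ry@0 = -1259.6387 N
  Ry@2 = +3452.1987 N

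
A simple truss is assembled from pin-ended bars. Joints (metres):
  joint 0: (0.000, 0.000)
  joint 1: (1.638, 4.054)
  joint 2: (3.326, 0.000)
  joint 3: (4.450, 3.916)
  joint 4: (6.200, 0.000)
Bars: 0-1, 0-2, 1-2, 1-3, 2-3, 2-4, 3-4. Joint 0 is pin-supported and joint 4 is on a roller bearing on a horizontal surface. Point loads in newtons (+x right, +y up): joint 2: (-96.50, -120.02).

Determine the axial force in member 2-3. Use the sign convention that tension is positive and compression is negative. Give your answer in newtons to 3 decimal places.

64.606

N=5 nodes, M=7 members, R=3 reactions → 2N=10, M+R=10
member 0 (0-1): L=4.3724, (cx,cy)=(0.3746,0.9272)
member 1 (0-2): L=3.3260, (cx,cy)=(1.0000,0.0000)
member 2 (1-2): L=4.3914, (cx,cy)=(0.3844,-0.9232)
member 3 (1-3): L=2.8154, (cx,cy)=(0.9988,-0.0490)
member 4 (2-3): L=4.0741, (cx,cy)=(0.2759,0.9612)
member 5 (2-4): L=2.8740, (cx,cy)=(1.0000,0.0000)
member 6 (3-4): L=4.2892, (cx,cy)=(0.4080,-0.9130)
solve A·x = −loads:
  F[0-1] = -60.0048 N (compression)
  F[0-2] = -74.0209 N (compression)
  F[1-2] = +62.7422 N (tension)
  F[1-3] = -46.6526 N (compression)
  F[2-3] = +64.6055 N (tension)
  F[2-4] = +28.7726 N (tension)
  F[3-4] = -70.5215 N (compression)
  Rx@0 = +96.5000 N
  Ry@0 = +55.6351 N
  Ry@4 = +64.3849 N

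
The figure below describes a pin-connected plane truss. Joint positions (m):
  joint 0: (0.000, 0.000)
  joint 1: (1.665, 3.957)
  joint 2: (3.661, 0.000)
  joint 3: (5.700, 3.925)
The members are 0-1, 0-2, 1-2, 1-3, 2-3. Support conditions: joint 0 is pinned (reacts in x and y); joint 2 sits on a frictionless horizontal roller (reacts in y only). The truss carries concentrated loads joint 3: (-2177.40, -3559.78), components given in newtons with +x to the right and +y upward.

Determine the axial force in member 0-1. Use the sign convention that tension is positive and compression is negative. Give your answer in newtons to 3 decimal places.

-381.664

N=4 nodes, M=5 members, R=3 reactions → 2N=8, M+R=8
member 0 (0-1): L=4.2930, (cx,cy)=(0.3878,0.9217)
member 1 (0-2): L=3.6610, (cx,cy)=(1.0000,0.0000)
member 2 (1-2): L=4.4319, (cx,cy)=(0.4504,-0.8928)
member 3 (1-3): L=4.0351, (cx,cy)=(1.0000,-0.0079)
member 4 (2-3): L=4.4230, (cx,cy)=(0.4610,0.8874)
solve A·x = −loads:
  F[0-1] = -381.6639 N (compression)
  F[0-2] = -2029.3761 N (compression)
  F[1-2] = +396.9141 N (tension)
  F[1-3] = -326.7923 N (compression)
  F[2-3] = -4014.3839 N (compression)
  Rx@0 = +2177.4000 N
  Ry@0 = +351.7901 N
  Ry@2 = +3207.9899 N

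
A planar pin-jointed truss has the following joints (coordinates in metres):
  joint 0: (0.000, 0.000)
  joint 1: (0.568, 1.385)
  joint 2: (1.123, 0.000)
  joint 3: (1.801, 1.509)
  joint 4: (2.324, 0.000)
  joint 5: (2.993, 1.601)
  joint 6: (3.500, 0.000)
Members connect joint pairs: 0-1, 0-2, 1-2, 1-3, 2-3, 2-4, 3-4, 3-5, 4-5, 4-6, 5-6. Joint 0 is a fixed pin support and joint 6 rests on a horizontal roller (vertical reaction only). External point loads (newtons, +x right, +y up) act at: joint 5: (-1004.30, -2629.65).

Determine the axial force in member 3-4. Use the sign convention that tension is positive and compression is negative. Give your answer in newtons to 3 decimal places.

N=7 nodes, M=11 members, R=3 reactions → 2N=14, M+R=14
member 0 (0-1): L=1.4969, (cx,cy)=(0.3794,0.9252)
member 1 (0-2): L=1.1230, (cx,cy)=(1.0000,0.0000)
member 2 (1-2): L=1.4921, (cx,cy)=(0.3720,-0.9282)
member 3 (1-3): L=1.2392, (cx,cy)=(0.9950,0.1001)
member 4 (2-3): L=1.6543, (cx,cy)=(0.4098,0.9122)
member 5 (2-4): L=1.2010, (cx,cy)=(1.0000,0.0000)
member 6 (3-4): L=1.5971, (cx,cy)=(0.3275,-0.9449)
member 7 (3-5): L=1.1955, (cx,cy)=(0.9970,0.0770)
member 8 (4-5): L=1.7352, (cx,cy)=(0.3856,0.9227)
member 9 (4-6): L=1.1760, (cx,cy)=(1.0000,0.0000)
member 10 (5-6): L=1.6794, (cx,cy)=(0.3019,-0.9533)
solve A·x = −loads:
  F[0-1] = -908.2403 N (compression)
  F[0-2] = -659.6782 N (compression)
  F[1-2] = +834.3172 N (tension)
  F[1-3] = -658.2652 N (compression)
  F[2-3] = -849.0310 N (compression)
  F[2-4] = -1.3744 N (compression)
  F[3-4] = +786.3983 N (tension)
  F[3-5] = -1264.2009 N (compression)
  F[4-5] = -805.2981 N (compression)
  F[4-6] = +566.6401 N (tension)
  F[5-6] = -1876.9086 N (compression)
  Rx@0 = +1004.3000 N
  Ry@0 = +840.3191 N
  Ry@6 = +1789.3309 N

786.398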